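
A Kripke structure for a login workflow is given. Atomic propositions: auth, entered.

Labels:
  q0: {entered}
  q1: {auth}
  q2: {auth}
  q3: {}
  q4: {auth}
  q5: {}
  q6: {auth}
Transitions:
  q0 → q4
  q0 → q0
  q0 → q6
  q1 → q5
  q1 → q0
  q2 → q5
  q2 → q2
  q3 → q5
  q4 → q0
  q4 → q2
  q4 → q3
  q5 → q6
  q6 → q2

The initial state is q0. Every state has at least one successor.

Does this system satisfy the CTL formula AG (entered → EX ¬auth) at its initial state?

Holds

States satisfying entered → EX ¬auth: {q0, q1, q2, q3, q4, q5, q6}.
States satisfying AG (entered → EX ¬auth): {q0, q1, q2, q3, q4, q5, q6}.
Every state reachable from q0 satisfies entered → EX ¬auth.
q0 ∈ Sat(AG (entered → EX ¬auth)).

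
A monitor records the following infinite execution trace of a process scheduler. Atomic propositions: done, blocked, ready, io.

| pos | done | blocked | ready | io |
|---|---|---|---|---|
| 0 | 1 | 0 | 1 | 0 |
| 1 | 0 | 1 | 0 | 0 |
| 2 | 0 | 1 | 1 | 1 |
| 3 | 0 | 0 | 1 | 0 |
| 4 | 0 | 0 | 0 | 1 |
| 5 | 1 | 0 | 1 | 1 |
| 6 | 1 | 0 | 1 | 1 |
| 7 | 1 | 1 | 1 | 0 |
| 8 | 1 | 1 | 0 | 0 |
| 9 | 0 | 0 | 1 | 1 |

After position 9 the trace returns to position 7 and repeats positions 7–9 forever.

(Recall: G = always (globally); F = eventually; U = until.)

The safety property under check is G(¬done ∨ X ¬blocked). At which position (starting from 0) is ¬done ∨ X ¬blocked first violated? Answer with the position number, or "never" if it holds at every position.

At position 0 the labels are {done, ready} and the next position 1 has {blocked}, so ¬done ∨ X ¬blocked is false there. This is the first violation.

0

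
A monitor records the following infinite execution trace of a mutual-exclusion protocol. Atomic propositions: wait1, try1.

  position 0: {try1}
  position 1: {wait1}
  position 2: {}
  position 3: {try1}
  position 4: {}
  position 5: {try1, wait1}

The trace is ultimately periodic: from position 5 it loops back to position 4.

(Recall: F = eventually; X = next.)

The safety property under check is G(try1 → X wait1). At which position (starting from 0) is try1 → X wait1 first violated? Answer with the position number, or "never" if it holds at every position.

3

Check try1 → X wait1 at each position in order: 0 ✓, 1 ✓, 2 ✓.
At position 3 the labels are {try1} and the next position 4 has {}, so try1 → X wait1 is false there. This is the first violation.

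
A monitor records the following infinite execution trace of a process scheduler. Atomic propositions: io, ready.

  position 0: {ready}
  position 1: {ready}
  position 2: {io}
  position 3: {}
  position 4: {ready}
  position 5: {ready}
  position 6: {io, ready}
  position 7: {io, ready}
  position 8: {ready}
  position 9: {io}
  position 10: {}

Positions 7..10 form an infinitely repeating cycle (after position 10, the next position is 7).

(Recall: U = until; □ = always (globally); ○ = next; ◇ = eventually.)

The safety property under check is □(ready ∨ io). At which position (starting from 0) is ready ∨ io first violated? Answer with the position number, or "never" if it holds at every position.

Check ready ∨ io at each position in order: 0 ✓, 1 ✓, 2 ✓.
At position 3 the labels are {}, so ready ∨ io is false there. This is the first violation.

3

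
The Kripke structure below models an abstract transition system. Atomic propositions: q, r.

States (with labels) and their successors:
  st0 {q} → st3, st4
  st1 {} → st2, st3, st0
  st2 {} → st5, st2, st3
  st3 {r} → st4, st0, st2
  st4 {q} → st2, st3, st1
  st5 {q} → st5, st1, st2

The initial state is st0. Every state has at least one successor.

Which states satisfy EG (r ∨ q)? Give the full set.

States satisfying r ∨ q: {st0, st3, st4, st5}.
States satisfying EG (r ∨ q): {st0, st3, st4, st5}.

{st0, st3, st4, st5}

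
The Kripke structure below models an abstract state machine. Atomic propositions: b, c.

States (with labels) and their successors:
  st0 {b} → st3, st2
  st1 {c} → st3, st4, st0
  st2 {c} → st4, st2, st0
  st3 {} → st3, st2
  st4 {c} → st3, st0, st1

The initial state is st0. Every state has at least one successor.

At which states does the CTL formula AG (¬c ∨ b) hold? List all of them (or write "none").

States satisfying ¬c ∨ b: {st0, st3}.
States satisfying AG (¬c ∨ b): ∅.

none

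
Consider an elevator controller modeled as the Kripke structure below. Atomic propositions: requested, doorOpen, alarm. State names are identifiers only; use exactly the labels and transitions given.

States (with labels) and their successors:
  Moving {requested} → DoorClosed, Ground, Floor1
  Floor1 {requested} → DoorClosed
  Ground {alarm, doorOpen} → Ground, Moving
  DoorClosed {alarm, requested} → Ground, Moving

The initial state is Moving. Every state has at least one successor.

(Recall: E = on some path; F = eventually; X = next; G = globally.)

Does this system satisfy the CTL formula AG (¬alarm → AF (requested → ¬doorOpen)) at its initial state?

Holds

States satisfying ¬alarm → AF (requested → ¬doorOpen): {Moving, Floor1, Ground, DoorClosed}.
States satisfying AG (¬alarm → AF (requested → ¬doorOpen)): {Moving, Floor1, Ground, DoorClosed}.
Every state reachable from Moving satisfies ¬alarm → AF (requested → ¬doorOpen).
Moving ∈ Sat(AG (¬alarm → AF (requested → ¬doorOpen))).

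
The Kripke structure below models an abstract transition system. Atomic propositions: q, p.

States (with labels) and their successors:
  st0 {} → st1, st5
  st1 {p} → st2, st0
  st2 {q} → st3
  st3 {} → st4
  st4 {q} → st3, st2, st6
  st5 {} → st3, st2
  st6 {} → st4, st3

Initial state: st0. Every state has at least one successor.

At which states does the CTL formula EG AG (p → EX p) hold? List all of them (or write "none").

States satisfying AG (p → EX p): {st2, st3, st4, st5, st6}.
States satisfying EG AG (p → EX p): {st2, st3, st4, st5, st6}.

{st2, st3, st4, st5, st6}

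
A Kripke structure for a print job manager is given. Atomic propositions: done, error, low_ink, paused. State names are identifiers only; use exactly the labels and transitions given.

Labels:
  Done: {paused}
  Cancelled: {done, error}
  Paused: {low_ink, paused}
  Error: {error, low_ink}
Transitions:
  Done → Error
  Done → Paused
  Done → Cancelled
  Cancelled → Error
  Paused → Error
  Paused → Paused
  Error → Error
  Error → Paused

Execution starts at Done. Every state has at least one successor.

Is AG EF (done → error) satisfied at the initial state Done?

States satisfying EF (done → error): {Done, Cancelled, Paused, Error}.
States satisfying AG EF (done → error): {Done, Cancelled, Paused, Error}.
Every state reachable from Done satisfies EF (done → error).
Done ∈ Sat(AG EF (done → error)).

Yes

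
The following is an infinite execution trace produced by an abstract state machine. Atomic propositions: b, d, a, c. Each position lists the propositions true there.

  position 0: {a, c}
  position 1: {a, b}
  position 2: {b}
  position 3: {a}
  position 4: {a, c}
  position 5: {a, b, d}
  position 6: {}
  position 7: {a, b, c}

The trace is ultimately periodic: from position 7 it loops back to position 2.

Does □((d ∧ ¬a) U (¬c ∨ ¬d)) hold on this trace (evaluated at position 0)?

Holds

(d ∧ ¬a) U (¬c ∨ ¬d) holds at every position 0..7, and those are all positions ever visited, so □((d ∧ ¬a) U (¬c ∨ ¬d)) holds.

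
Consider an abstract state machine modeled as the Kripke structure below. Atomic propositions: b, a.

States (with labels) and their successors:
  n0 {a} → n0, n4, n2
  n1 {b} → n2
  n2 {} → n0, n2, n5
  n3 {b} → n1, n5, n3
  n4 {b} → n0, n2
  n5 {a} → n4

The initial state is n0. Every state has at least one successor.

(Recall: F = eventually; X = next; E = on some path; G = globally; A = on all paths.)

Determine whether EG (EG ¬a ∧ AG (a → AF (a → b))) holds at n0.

States satisfying EG ¬a ∧ AG (a → AF (a → b)): ∅.
States satisfying EG (EG ¬a ∧ AG (a → AF (a → b))): ∅.
No suitable path/successor from n0 witnesses the formula.
n0 ∉ Sat(EG (EG ¬a ∧ AG (a → AF (a → b)))).

Violated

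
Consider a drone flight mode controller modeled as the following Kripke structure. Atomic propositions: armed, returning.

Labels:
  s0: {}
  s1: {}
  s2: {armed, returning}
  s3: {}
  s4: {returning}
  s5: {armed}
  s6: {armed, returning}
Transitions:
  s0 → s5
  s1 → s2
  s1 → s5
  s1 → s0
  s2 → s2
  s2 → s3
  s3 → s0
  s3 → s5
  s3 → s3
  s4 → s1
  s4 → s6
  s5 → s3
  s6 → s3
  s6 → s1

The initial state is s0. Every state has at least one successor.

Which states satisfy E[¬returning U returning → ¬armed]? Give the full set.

States satisfying ¬returning: {s0, s1, s3, s5}.
States satisfying returning → ¬armed: {s0, s1, s3, s4, s5}.
States satisfying E[¬returning U returning → ¬armed]: {s0, s1, s3, s4, s5}.

{s0, s1, s3, s4, s5}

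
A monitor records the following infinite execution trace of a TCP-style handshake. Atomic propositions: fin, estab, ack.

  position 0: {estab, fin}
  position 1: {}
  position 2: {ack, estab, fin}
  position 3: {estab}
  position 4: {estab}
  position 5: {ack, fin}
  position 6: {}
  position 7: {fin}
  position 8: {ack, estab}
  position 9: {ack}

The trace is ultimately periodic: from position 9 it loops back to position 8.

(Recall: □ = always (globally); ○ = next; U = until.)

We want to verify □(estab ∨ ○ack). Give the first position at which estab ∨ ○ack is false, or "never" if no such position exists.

5

Check estab ∨ ○ack at each position in order: 0 ✓, 1 ✓, 2 ✓, 3 ✓, 4 ✓.
At position 5 the labels are {ack, fin} and the next position 6 has {}, so estab ∨ ○ack is false there. This is the first violation.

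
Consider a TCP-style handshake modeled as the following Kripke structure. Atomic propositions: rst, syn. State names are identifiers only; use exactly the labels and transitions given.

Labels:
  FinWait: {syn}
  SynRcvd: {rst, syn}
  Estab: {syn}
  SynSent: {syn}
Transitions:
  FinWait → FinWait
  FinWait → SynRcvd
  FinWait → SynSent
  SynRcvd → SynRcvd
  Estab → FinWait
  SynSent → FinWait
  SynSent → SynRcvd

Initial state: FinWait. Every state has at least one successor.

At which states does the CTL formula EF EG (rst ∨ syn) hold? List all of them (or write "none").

{FinWait, SynRcvd, Estab, SynSent}

States satisfying EG (rst ∨ syn): {FinWait, SynRcvd, Estab, SynSent}.
States satisfying EF EG (rst ∨ syn): {FinWait, SynRcvd, Estab, SynSent}.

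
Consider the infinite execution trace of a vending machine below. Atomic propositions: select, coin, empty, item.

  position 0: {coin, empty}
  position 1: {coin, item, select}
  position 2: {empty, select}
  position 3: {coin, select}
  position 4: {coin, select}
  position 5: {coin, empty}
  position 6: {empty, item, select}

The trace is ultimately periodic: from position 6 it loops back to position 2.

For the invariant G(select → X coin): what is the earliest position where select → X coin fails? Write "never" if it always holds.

Check select → X coin at each position in order: 0 ✓.
At position 1 the labels are {coin, item, select} and the next position 2 has {empty, select}, so select → X coin is false there. This is the first violation.

1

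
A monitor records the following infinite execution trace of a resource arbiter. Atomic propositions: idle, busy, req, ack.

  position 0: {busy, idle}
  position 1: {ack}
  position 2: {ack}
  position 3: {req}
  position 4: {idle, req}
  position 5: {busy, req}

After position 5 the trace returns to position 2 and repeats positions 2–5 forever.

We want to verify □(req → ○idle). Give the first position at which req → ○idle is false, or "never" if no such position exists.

4

Check req → ○idle at each position in order: 0 ✓, 1 ✓, 2 ✓, 3 ✓.
At position 4 the labels are {idle, req} and the next position 5 has {busy, req}, so req → ○idle is false there. This is the first violation.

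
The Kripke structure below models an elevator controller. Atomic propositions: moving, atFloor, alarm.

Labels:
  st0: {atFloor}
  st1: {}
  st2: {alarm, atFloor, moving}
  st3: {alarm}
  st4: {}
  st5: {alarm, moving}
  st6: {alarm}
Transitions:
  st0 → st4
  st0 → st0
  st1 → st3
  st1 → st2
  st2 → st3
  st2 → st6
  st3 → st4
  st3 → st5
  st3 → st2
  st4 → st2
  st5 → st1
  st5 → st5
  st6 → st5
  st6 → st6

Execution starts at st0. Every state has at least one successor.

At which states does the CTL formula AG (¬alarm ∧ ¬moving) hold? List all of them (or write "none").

States satisfying ¬alarm ∧ ¬moving: {st0, st1, st4}.
States satisfying AG (¬alarm ∧ ¬moving): ∅.

none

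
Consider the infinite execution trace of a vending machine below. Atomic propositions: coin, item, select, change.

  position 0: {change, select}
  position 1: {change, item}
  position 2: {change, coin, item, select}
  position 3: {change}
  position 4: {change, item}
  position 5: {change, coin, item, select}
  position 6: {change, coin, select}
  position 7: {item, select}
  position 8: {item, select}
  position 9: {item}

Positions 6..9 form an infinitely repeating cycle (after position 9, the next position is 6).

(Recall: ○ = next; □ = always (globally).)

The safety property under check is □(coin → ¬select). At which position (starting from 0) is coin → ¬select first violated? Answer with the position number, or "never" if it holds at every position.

Check coin → ¬select at each position in order: 0 ✓, 1 ✓.
At position 2 the labels are {change, coin, item, select}, so coin → ¬select is false there. This is the first violation.

2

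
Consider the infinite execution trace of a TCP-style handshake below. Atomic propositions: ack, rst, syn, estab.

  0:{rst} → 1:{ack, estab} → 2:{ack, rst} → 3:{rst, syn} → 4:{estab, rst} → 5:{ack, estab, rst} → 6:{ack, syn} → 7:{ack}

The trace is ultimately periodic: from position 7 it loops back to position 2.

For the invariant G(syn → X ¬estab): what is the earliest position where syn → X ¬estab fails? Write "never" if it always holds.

3

Check syn → X ¬estab at each position in order: 0 ✓, 1 ✓, 2 ✓.
At position 3 the labels are {rst, syn} and the next position 4 has {estab, rst}, so syn → X ¬estab is false there. This is the first violation.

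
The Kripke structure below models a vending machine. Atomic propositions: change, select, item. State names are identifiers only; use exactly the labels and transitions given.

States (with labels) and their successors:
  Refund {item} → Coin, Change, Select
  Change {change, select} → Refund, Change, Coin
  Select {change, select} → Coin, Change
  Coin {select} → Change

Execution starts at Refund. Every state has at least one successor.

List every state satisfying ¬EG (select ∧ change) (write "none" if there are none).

States satisfying select ∧ change: {Change, Select}.
States satisfying EG (select ∧ change): {Change, Select}.
States satisfying ¬EG (select ∧ change): {Refund, Coin}.

{Refund, Coin}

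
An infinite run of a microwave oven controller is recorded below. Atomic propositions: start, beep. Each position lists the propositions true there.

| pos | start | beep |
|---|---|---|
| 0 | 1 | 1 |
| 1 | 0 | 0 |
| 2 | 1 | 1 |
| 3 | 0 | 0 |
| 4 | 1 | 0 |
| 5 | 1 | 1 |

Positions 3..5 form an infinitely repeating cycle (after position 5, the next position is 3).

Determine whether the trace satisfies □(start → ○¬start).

start → ○¬start must hold at every position from 0 onward. It fails at position 4, so □(start → ○¬start) is false.
Positions where start holds: 0, 2, 4, 5.
Check ○¬start at each: 0→ok, 2→ok, 4→fails, 5→ok.

No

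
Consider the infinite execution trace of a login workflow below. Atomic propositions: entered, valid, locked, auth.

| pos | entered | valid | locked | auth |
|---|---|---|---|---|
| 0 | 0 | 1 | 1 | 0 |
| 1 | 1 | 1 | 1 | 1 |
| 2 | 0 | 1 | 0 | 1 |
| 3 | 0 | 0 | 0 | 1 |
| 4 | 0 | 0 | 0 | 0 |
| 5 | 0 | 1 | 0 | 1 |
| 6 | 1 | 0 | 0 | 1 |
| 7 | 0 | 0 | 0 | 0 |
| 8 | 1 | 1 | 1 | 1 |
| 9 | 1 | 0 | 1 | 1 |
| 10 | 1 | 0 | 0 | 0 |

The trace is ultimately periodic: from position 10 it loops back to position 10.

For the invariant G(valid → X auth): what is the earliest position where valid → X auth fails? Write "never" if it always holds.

never

valid → X auth holds at every position 0..10, and those are all the positions the trace ever visits, so the invariant G(valid → X auth) is never violated.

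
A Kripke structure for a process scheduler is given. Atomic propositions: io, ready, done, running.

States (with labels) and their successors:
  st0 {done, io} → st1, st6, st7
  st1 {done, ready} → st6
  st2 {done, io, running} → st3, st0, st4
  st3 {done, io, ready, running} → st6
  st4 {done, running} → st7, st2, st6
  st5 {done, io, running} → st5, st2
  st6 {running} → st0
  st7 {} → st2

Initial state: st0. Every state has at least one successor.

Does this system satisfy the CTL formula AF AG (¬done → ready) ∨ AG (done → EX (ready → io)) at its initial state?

Holds

States satisfying AG (¬done → ready): ∅.
States satisfying AF AG (¬done → ready): ∅.
States satisfying done → EX (ready → io): {st0, st1, st2, st3, st4, st5, st6, st7}.
States satisfying AG (done → EX (ready → io)): {st0, st1, st2, st3, st4, st5, st6, st7}.
States satisfying AF AG (¬done → ready) ∨ AG (done → EX (ready → io)): {st0, st1, st2, st3, st4, st5, st6, st7}.
st0 ∈ Sat(AF AG (¬done → ready) ∨ AG (done → EX (ready → io))).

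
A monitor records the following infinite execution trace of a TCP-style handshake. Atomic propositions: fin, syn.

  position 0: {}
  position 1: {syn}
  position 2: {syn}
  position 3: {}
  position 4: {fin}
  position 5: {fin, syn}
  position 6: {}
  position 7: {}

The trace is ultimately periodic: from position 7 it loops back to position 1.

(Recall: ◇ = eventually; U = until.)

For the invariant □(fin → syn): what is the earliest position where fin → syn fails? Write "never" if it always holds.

4

Check fin → syn at each position in order: 0 ✓, 1 ✓, 2 ✓, 3 ✓.
At position 4 the labels are {fin}, so fin → syn is false there. This is the first violation.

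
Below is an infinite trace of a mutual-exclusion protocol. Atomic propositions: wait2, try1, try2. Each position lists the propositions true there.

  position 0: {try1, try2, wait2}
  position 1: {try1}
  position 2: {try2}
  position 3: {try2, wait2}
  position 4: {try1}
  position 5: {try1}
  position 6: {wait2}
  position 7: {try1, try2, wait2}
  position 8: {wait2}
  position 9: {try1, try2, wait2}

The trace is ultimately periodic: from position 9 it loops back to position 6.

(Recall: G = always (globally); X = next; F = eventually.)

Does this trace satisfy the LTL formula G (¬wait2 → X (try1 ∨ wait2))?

Does not hold

¬wait2 → X (try1 ∨ wait2) must hold at every position from 0 onward. It fails at position 1, so G (¬wait2 → X (try1 ∨ wait2)) is false.
Positions where ¬wait2 holds: 1, 2, 4, 5.
Check X (try1 ∨ wait2) at each: 1→fails, 2→ok, 4→ok, 5→ok.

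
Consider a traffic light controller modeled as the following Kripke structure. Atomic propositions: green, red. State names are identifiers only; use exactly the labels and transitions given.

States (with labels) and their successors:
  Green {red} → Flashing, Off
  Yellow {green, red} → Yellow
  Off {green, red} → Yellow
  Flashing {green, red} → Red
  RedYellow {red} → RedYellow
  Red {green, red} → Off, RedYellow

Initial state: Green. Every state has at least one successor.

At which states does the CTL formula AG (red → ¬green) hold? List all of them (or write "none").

States satisfying red → ¬green: {Green, RedYellow}.
States satisfying AG (red → ¬green): {RedYellow}.

{RedYellow}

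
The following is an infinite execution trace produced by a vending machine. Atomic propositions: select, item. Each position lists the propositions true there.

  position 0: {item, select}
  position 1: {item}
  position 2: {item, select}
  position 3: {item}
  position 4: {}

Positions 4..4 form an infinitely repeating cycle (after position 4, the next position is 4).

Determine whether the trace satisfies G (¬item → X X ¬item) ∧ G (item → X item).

Violated

¬item → X X ¬item holds at every position 0..4, and those are all positions ever visited, so G (¬item → X X ¬item) holds.
Positions where ¬item holds: 4.
Check X X ¬item at each: 4→ok.
item → X item must hold at every position from 0 onward. It fails at position 3, so G (item → X item) is false.
Positions where item holds: 0, 1, 2, 3.
Check X item at each: 0→ok, 1→ok, 2→ok, 3→fails.
At position 0: G (¬item → X X ¬item) is true; G (item → X item) is false; so G (¬item → X X ¬item) ∧ G (item → X item) is false.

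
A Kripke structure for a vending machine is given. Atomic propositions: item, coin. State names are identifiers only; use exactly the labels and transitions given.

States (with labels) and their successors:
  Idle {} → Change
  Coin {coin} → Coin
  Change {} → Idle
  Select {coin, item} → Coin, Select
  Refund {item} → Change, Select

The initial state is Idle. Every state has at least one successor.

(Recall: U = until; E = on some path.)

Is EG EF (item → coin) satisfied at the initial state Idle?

Satisfied

States satisfying EF (item → coin): {Idle, Coin, Change, Select, Refund}.
States satisfying EG EF (item → coin): {Idle, Coin, Change, Select, Refund}.
Idle ∈ Sat(EG EF (item → coin)).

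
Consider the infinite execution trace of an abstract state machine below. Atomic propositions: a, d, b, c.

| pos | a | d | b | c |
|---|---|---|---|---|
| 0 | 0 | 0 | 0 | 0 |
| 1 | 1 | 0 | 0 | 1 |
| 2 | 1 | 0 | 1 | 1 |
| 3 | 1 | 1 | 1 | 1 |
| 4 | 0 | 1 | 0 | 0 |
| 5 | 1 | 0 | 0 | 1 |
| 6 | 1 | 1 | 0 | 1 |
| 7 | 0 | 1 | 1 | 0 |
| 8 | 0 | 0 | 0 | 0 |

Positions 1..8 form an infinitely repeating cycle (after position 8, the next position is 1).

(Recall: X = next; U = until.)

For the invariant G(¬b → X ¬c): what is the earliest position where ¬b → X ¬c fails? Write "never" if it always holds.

0

At position 0 the labels are {} and the next position 1 has {a, c}, so ¬b → X ¬c is false there. This is the first violation.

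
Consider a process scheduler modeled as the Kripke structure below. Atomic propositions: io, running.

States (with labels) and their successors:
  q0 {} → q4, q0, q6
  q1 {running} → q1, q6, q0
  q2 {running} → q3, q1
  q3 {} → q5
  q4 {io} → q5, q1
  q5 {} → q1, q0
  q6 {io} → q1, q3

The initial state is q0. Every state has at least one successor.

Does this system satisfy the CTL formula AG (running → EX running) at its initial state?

Yes

States satisfying running → EX running: {q0, q1, q2, q3, q4, q5, q6}.
States satisfying AG (running → EX running): {q0, q1, q2, q3, q4, q5, q6}.
Every state reachable from q0 satisfies running → EX running.
q0 ∈ Sat(AG (running → EX running)).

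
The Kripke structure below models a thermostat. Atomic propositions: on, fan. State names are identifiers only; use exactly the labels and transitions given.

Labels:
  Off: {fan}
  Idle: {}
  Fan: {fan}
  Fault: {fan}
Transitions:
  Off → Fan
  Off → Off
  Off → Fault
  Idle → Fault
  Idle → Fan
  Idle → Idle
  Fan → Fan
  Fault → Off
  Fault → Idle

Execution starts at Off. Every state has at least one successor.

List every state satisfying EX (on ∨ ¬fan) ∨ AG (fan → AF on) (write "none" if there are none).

{Idle, Fault}

States satisfying on ∨ ¬fan: {Idle}.
States satisfying EX (on ∨ ¬fan): {Idle, Fault}.
States satisfying fan → AF on: {Idle}.
States satisfying AG (fan → AF on): ∅.
States satisfying EX (on ∨ ¬fan) ∨ AG (fan → AF on): {Idle, Fault}.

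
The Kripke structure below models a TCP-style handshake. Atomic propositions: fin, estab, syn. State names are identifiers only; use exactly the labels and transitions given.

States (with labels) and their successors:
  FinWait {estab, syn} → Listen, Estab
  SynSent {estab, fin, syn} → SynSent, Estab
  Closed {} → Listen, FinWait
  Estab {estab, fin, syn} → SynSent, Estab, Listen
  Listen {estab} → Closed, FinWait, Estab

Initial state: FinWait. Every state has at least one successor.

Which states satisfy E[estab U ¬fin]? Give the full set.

States satisfying estab: {FinWait, SynSent, Estab, Listen}.
States satisfying ¬fin: {FinWait, Closed, Listen}.
States satisfying E[estab U ¬fin]: {FinWait, SynSent, Closed, Estab, Listen}.

{FinWait, SynSent, Closed, Estab, Listen}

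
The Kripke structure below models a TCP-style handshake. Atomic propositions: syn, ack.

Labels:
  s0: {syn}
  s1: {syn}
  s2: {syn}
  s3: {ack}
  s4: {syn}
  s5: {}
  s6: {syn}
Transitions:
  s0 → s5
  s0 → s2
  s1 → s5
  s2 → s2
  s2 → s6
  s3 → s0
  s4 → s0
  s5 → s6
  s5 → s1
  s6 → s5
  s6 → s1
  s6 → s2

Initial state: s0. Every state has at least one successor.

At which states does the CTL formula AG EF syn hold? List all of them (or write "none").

States satisfying EF syn: {s0, s1, s2, s3, s4, s5, s6}.
States satisfying AG EF syn: {s0, s1, s2, s3, s4, s5, s6}.

{s0, s1, s2, s3, s4, s5, s6}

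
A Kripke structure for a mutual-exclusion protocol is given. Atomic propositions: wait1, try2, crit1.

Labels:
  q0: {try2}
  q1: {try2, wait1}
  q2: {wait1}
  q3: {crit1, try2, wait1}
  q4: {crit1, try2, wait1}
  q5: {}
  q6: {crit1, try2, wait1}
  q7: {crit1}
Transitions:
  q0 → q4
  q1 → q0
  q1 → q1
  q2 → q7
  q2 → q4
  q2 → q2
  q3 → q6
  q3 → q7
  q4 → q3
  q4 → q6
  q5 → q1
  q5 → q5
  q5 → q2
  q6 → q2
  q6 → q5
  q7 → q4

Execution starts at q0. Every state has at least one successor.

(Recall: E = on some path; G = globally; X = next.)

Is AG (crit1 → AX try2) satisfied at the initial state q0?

States satisfying crit1 → AX try2: {q0, q1, q2, q4, q5, q7}.
States satisfying AG (crit1 → AX try2): ∅.
q3 is reachable from q0 and violates crit1 → AX try2, so AG fails at q0.
q0 ∉ Sat(AG (crit1 → AX try2)).

No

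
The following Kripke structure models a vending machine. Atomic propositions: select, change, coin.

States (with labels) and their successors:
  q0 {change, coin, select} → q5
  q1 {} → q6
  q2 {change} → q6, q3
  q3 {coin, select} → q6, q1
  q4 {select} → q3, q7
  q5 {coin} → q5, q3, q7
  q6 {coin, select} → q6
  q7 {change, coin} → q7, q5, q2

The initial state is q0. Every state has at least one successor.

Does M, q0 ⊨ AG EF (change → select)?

States satisfying EF (change → select): {q0, q1, q2, q3, q4, q5, q6, q7}.
States satisfying AG EF (change → select): {q0, q1, q2, q3, q4, q5, q6, q7}.
Every state reachable from q0 satisfies EF (change → select).
q0 ∈ Sat(AG EF (change → select)).

Yes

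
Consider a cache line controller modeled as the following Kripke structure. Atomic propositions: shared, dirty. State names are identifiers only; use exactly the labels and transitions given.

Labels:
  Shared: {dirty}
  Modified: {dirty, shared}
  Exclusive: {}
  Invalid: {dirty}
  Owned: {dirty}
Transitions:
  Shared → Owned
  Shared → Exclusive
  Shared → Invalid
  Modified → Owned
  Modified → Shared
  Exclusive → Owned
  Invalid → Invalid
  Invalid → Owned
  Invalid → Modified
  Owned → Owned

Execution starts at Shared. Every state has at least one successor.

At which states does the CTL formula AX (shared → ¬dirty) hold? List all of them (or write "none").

{Shared, Modified, Exclusive, Owned}

States satisfying shared → ¬dirty: {Shared, Exclusive, Invalid, Owned}.
States satisfying AX (shared → ¬dirty): {Shared, Modified, Exclusive, Owned}.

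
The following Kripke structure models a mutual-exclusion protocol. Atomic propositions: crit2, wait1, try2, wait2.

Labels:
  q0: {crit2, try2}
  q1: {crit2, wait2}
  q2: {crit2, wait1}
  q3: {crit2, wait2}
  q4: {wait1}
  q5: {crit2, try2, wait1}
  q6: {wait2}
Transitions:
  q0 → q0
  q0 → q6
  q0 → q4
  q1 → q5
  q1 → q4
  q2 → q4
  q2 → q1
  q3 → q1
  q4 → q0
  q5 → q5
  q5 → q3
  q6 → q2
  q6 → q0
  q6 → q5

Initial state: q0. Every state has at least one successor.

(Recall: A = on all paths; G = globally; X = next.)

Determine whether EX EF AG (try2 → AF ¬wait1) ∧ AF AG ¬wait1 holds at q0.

States satisfying EF AG (try2 → AF ¬wait1): ∅.
States satisfying EX EF AG (try2 → AF ¬wait1): ∅.
States satisfying AG ¬wait1: ∅.
States satisfying AF AG ¬wait1: ∅.
States satisfying EX EF AG (try2 → AF ¬wait1) ∧ AF AG ¬wait1: ∅.
q0 ∉ Sat(EX EF AG (try2 → AF ¬wait1) ∧ AF AG ¬wait1).

No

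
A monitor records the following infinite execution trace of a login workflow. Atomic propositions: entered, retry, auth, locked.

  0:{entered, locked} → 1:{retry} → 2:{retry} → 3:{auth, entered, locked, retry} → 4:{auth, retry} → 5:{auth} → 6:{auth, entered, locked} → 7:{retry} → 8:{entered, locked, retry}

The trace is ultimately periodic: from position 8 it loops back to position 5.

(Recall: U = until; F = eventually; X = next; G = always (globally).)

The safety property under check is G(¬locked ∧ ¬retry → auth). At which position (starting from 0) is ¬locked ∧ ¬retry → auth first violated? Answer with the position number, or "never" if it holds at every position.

never

¬locked ∧ ¬retry → auth holds at every position 0..8, and those are all the positions the trace ever visits, so the invariant G(¬locked ∧ ¬retry → auth) is never violated.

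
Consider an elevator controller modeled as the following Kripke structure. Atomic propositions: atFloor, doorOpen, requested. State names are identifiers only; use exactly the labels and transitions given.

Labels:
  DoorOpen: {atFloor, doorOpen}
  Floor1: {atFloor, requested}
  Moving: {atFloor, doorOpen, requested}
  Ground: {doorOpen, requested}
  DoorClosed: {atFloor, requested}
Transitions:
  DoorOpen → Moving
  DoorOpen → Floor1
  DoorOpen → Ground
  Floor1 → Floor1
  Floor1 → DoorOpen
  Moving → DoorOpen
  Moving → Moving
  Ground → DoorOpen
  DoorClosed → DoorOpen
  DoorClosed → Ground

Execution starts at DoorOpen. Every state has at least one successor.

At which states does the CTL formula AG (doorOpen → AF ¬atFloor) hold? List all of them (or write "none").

none

States satisfying doorOpen → AF ¬atFloor: {Floor1, Ground, DoorClosed}.
States satisfying AG (doorOpen → AF ¬atFloor): ∅.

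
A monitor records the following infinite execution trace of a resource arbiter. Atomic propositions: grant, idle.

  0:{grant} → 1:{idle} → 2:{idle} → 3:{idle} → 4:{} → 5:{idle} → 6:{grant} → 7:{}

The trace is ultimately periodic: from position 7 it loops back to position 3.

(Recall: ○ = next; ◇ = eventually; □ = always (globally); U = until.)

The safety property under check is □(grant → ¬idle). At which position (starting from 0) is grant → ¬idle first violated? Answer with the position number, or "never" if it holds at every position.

grant → ¬idle holds at every position 0..7, and those are all the positions the trace ever visits, so the invariant □(grant → ¬idle) is never violated.

never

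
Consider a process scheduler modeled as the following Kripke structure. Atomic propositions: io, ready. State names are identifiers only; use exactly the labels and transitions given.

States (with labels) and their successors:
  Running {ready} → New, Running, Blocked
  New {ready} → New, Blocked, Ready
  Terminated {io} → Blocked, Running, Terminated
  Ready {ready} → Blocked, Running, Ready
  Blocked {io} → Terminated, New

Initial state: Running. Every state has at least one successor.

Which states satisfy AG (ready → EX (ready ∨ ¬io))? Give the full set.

{Running, New, Terminated, Ready, Blocked}

States satisfying ready → EX (ready ∨ ¬io): {Running, New, Terminated, Ready, Blocked}.
States satisfying AG (ready → EX (ready ∨ ¬io)): {Running, New, Terminated, Ready, Blocked}.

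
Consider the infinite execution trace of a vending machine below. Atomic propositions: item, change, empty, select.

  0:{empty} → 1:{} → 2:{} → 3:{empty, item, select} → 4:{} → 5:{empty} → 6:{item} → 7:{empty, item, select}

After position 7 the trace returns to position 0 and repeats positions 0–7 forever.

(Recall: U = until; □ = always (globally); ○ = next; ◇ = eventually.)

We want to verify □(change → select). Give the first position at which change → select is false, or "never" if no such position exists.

change → select holds at every position 0..7, and those are all the positions the trace ever visits, so the invariant □(change → select) is never violated.

never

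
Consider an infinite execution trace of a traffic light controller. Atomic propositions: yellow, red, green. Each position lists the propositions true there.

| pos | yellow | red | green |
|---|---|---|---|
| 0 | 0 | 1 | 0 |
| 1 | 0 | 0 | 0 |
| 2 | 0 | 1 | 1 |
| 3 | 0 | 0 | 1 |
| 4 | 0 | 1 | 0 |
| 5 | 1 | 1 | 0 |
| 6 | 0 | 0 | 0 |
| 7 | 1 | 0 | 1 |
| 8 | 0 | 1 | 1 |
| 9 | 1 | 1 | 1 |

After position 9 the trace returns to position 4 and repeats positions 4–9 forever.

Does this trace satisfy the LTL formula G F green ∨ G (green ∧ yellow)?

Yes

F green holds at every position 0..9, and those are all positions ever visited, so G F green holds.
green ∧ yellow must hold at every position from 0 onward. It fails at position 0, so G (green ∧ yellow) is false.
At position 0: G F green is true; G (green ∧ yellow) is false; so G F green ∨ G (green ∧ yellow) is true.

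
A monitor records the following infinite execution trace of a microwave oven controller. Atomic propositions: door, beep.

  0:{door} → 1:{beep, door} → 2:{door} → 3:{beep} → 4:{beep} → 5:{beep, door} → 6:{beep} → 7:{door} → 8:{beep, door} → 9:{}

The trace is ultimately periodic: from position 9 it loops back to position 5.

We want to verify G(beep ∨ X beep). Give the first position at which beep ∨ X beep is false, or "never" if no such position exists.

beep ∨ X beep holds at every position 0..9, and those are all the positions the trace ever visits, so the invariant G(beep ∨ X beep) is never violated.

never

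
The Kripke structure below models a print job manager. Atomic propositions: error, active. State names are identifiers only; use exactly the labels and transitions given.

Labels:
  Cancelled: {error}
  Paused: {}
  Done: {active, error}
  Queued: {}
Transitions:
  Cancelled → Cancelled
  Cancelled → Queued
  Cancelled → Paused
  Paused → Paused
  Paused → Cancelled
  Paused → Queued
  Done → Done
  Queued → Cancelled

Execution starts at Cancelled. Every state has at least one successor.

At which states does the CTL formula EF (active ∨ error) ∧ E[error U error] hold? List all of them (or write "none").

States satisfying active ∨ error: {Cancelled, Done}.
States satisfying EF (active ∨ error): {Cancelled, Paused, Done, Queued}.
States satisfying error: {Cancelled, Done}.
States satisfying E[error U error]: {Cancelled, Done}.
States satisfying EF (active ∨ error) ∧ E[error U error]: {Cancelled, Done}.

{Cancelled, Done}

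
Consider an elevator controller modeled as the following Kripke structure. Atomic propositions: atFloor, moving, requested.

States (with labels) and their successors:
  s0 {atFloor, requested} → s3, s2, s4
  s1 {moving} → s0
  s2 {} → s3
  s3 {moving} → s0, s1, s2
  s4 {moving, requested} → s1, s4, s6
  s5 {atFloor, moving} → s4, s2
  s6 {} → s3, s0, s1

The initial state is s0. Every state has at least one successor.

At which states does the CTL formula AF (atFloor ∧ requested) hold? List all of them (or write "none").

{s0, s1}

States satisfying atFloor ∧ requested: {s0}.
States satisfying AF (atFloor ∧ requested): {s0, s1}.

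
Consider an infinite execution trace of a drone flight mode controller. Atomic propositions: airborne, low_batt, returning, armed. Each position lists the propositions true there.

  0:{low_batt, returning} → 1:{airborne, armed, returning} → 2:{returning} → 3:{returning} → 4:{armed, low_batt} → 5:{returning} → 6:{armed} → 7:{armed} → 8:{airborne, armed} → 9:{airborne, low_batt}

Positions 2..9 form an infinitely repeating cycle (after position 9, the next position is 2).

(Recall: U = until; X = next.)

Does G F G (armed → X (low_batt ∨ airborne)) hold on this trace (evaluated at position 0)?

Does not hold

F G (armed → X (low_batt ∨ airborne)) must hold at every position from 0 onward. It fails at position 0, so G F G (armed → X (low_batt ∨ airborne)) is false.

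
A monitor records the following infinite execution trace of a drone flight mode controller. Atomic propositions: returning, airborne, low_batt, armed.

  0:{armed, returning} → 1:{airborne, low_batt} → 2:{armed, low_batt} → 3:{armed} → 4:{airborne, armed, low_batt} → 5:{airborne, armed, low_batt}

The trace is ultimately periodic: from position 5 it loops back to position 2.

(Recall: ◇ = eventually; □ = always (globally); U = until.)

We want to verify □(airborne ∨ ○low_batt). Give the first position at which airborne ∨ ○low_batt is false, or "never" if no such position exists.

Check airborne ∨ ○low_batt at each position in order: 0 ✓, 1 ✓.
At position 2 the labels are {armed, low_batt} and the next position 3 has {armed}, so airborne ∨ ○low_batt is false there. This is the first violation.

2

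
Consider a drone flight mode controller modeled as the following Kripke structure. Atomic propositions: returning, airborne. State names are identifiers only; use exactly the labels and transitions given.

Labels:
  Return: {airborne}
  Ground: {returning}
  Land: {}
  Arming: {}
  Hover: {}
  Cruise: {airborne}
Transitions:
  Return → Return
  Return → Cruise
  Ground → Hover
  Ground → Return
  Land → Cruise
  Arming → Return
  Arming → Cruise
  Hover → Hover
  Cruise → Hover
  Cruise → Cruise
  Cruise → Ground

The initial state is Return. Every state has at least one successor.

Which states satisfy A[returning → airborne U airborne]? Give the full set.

States satisfying returning → airborne: {Return, Land, Arming, Hover, Cruise}.
States satisfying airborne: {Return, Cruise}.
States satisfying A[returning → airborne U airborne]: {Return, Land, Arming, Cruise}.

{Return, Land, Arming, Cruise}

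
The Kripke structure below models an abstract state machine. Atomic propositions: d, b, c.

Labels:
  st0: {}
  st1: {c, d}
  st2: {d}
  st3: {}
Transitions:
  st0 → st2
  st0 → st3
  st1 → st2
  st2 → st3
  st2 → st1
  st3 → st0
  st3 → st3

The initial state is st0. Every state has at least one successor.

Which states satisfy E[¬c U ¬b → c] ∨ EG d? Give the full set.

{st0, st1, st2, st3}

States satisfying ¬c: {st0, st2, st3}.
States satisfying ¬b → c: {st1}.
States satisfying E[¬c U ¬b → c]: {st0, st1, st2, st3}.
States satisfying d: {st1, st2}.
States satisfying EG d: {st1, st2}.
States satisfying E[¬c U ¬b → c] ∨ EG d: {st0, st1, st2, st3}.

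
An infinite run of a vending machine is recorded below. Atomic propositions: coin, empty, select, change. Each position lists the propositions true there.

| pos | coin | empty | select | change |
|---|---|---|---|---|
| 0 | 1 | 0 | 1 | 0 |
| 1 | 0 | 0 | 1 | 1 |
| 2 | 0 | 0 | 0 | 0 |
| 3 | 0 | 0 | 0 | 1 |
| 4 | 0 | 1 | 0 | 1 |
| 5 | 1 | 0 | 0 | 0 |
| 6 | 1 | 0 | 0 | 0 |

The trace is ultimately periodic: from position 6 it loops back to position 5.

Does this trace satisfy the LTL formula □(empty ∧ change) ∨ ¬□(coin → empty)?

empty ∧ change must hold at every position from 0 onward. It fails at position 0, so □(empty ∧ change) is false.
At position 0: □(empty ∧ change) is false; ¬□(coin → empty) is true; so □(empty ∧ change) ∨ ¬□(coin → empty) is true.

Holds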